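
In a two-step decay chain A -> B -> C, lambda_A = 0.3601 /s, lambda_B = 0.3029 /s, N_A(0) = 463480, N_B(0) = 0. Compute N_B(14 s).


N_B(t) = lambda_A * N_A0 / (lambda_B - lambda_A) * [exp(-lambda_A*t) - exp(-lambda_B*t)]
exp(-0.3601*14) = 0.006464691; exp(-0.3029*14) = 0.01439895
N_B = 0.3601 * 463480 / (0.3029 - 0.3601) * (0.006464691 - 0.01439895)
N_B = 23151

23151


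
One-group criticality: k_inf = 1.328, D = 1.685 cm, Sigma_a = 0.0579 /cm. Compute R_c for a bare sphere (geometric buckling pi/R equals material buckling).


L^2 = D / Sigma_a = 1.685 / 0.0579 = 29.10190 cm^2
B_m^2 = (k_inf - 1) / L^2 = (1.328 - 1) / 29.10190 = 0.01127074 /cm^2
For a bare sphere: B_g = pi/R, so R_c = pi / sqrt(B_m^2)
R_c = pi / sqrt(0.01127074) = 29.592 cm

29.592


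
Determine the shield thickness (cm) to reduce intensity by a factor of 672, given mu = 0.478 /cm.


x = ln(factor) / mu
x = ln(672) / 0.478
x = 13.620 cm

13.620


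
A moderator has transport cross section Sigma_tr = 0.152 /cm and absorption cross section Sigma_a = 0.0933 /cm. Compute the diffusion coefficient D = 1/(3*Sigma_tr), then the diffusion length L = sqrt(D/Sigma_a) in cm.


D = 1 / (3 * Sigma_tr) = 1 / (3 * 0.152) = 2.192982 cm
L = sqrt(D / Sigma_a)
L = sqrt(2.192982 / 0.0933)
L = 4.8482 cm

4.8482


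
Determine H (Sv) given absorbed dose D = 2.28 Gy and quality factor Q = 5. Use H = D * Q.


H = D * Q
H = 2.28 * 5
H = 11.400 Sv

11.400


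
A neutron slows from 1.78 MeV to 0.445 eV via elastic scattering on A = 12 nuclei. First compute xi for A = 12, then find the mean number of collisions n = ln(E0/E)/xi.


xi = 1 + (A-1)^2/(2A)*ln((A-1)/(A+1)) = 0.1577690 (for A = 12)
n = ln(E0/E) / xi
n = ln(1.78e6 / 0.445) / 0.1577690
n = ln(4.000000e+06) / 0.1577690 = 96.355

96.355


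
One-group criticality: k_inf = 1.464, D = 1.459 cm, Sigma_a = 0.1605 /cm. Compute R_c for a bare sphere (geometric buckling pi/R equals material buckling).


L^2 = D / Sigma_a = 1.459 / 0.1605 = 9.090343 cm^2
B_m^2 = (k_inf - 1) / L^2 = (1.464 - 1) / 9.090343 = 0.05104318 /cm^2
For a bare sphere: B_g = pi/R, so R_c = pi / sqrt(B_m^2)
R_c = pi / sqrt(0.05104318) = 13.905 cm

13.905


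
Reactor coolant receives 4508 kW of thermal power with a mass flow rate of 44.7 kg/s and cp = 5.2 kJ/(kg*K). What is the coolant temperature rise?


dT = Q / (m_dot * cp)
dT = 4508 / (44.7 * 5.2)
dT = 19.394 C

19.394


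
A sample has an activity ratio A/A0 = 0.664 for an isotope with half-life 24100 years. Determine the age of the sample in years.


lambda = ln(2) / t_half = ln(2) / 24100 = 2.876129e-05 /yr
t = -ln(A/A0) / lambda
t = -ln(0.664) / 2.876129e-05
t = 14237 yr

14237


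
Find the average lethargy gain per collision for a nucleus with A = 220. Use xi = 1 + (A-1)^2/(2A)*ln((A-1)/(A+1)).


xi = 1 + (A-1)^2/(2A) * ln((A-1)/(A+1))
xi = 1 + (220-1)^2/(2*220) * ln((220-1)/(220 +1))
xi = 0.0090634

0.0090634


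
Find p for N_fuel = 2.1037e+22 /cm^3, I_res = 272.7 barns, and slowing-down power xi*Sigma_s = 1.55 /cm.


p = exp(-N * I * 1e-24 / (xi*Sigma_s))
p = exp(-2.1037e+22 * 272.7 * 1e-24 / 1.55)
p = 0.024695

0.024695


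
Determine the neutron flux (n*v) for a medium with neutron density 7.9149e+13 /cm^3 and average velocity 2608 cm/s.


phi = n * v
phi = 7.9149e+13 * 2608
phi = 2.0642e+17 /cm^2/s

2.0642e+17


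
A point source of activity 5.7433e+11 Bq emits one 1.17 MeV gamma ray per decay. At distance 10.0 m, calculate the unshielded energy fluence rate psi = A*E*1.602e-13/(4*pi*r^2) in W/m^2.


psi = A * E * 1.602e-13 / (4*pi*r^2)
psi = 5.7433e+11 * 1.17 * 1.602e-13 / (4*pi*10.0^2)
psi = 8.5664e-05 W/m^2

8.5664e-05


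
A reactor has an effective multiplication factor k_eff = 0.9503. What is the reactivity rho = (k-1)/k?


rho = (k_eff - 1) / k_eff
rho = (0.9503 - 1) / 0.9503
rho = -0.052299

-0.052299


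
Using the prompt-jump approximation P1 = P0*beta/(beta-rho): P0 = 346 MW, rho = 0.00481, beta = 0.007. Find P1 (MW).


P1/P0 = beta / (beta - rho)
P1/P0 = 0.007 / (0.007 - 0.00481) = 3.196347
P1 = 346 * 3.196347 = 1105.9 MW

1105.9


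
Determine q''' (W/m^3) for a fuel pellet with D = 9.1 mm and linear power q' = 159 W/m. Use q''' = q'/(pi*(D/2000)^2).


r = D / 2 / 1000 = 9.1 / 2 / 1000 = 0.00455 m
q''' = q' / (pi * r^2)
q''' = 159 / (pi * 0.00455^2)
q''' = 2.4447e+06 W/m^3

2.4447e+06


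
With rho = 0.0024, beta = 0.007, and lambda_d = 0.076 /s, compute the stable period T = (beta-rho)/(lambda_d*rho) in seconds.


T = (beta - rho) / (lambda_d * rho)
T = (0.007 - 0.0024) / (0.076 * 0.0024)
T = 25.219 s

25.219


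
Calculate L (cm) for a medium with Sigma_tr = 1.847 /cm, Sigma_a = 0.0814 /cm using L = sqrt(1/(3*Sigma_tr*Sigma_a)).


D = 1 / (3 * Sigma_tr) = 1 / (3 * 1.847) = 0.1804728 cm
L = sqrt(D / Sigma_a)
L = sqrt(0.1804728 / 0.0814)
L = 1.4890 cm

1.4890


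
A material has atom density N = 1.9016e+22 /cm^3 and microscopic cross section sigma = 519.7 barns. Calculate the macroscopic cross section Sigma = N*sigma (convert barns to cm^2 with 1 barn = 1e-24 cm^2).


Sigma = N * sigma_barns * 1e-24
Sigma = 1.9016e+22 * 519.7 * 1e-24
Sigma = 9.8826 /cm

9.8826


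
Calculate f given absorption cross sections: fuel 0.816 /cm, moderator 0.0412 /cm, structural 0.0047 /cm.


f = Sigma_a_fuel / (Sigma_a_fuel + Sigma_a_mod + Sigma_a_other)
f = 0.816 / (0.816 + 0.0412 + 0.0047)
f = 0.94675

0.94675


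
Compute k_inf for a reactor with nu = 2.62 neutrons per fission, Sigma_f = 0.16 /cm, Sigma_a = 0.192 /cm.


k_inf = nu * Sigma_f / Sigma_a
k_inf = 2.62 * 0.16 / 0.192
k_inf = 2.1833

2.1833


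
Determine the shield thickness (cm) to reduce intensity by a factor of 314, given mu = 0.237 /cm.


x = ln(factor) / mu
x = ln(314) / 0.237
x = 24.259 cm

24.259


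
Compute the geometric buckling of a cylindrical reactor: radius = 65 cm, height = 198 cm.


B^2 = (2.405/R)^2 + (pi/H)^2
B^2 = (2.405/65)^2 + (pi/198)^2
B^2 = 0.0016207 /cm^2

0.0016207


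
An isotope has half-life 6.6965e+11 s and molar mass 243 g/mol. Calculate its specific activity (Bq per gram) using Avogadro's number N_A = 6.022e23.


lambda = ln(2) / t_half = ln(2) / 6.6965e+11 = 1.035089e-12 /s
SA = lambda * N_A / M
SA = 1.035089e-12 * 6.022e23 / 243
SA = 2.5651e+09 Bq/g

2.5651e+09


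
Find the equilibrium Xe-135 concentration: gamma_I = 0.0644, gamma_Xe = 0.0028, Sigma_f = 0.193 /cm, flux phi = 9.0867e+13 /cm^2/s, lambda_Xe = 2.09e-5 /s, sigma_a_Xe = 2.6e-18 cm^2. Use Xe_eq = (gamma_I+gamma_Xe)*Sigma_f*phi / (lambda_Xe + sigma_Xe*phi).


Xe_eq = (gamma_I + gamma_Xe) * Sigma_f * phi / (lambda_Xe + sigma_Xe * phi)
Numerator = (0.0644 + 0.0028) * 0.193 * 9.0867e+13 = 1.178509e+12
Denominator = 2.09e-5 + 2.6e-18 * 9.0867e+13 = 2.571542e-04
Xe_eq = 1.178509e+12 / 2.571542e-04 = 4.5829e+15 /cm^3

4.5829e+15


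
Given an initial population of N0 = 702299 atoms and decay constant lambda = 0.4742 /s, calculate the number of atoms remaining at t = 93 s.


N = N0 * exp(-lambda * t)
N = 702299 * exp(-0.4742 * 93)
N = 4.9417e-14

4.9417e-14


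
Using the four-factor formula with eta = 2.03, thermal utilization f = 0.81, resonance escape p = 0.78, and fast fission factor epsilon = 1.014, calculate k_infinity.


k_inf = eta * f * p * epsilon
k_inf = 2.03 * 0.81 * 0.78 * 1.014
k_inf = 1.3005

1.3005


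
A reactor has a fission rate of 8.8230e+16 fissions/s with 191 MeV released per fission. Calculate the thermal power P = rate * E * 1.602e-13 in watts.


P = fission_rate * E_MeV * 1.602e-13
P = 8.8230e+16 * 191 * 1.602e-13
P = 2.6997e+06 W

2.6997e+06


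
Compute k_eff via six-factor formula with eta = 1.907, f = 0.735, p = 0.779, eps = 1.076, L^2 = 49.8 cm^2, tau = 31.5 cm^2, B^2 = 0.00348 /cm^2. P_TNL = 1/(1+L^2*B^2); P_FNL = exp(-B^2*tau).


k_inf = eta*f*p*eps = 1.907*0.735*0.779*1.076 = 1.174864
P_TNL = 1/(1 + L^2*B^2) = 1/(1 + 49.8*0.00348) = 0.8522940
P_FNL = exp(-B^2*tau) = exp(-0.00348*31.5) = 0.8961746
k_eff = k_inf * P_TNL * P_FNL = 1.174864 * 0.8522940 * 0.8961746
k_eff = 0.89737

0.89737


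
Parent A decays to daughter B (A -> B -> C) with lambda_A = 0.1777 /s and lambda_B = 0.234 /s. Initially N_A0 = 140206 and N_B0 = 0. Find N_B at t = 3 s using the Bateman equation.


N_B(t) = lambda_A * N_A0 / (lambda_B - lambda_A) * [exp(-lambda_A*t) - exp(-lambda_B*t)]
exp(-0.1777*3) = 0.5867831; exp(-0.234*3) = 0.4955931
N_B = 0.1777 * 140206 / (0.234 - 0.1777) * (0.5867831 - 0.4955931)
N_B = 40355

40355


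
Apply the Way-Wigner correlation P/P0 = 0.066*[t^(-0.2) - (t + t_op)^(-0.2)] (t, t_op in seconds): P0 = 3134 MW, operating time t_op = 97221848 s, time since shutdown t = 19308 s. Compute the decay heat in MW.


P/P0 = 0.066 * [t^(-0.2) - (t + t_op)^(-0.2)]
P/P0 = 0.066 * [19308^(-0.2) - (19308 + 97221848)^(-0.2)]
P/P0 = 0.066 * [0.1389481 - 0.02525980] = 0.007503428
P = 3134 * 0.007503428 = 23.516 MW

23.516


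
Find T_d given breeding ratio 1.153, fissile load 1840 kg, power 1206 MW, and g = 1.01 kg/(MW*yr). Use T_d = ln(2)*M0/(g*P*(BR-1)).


Breeding gain G = BR - 1 = 1.153 - 1 = 0.153
Fissile production rate = g * P * G = 1.01 * 1206 * 0.153 = 186.36318 kg/yr
T_d = ln(2) * M0 / (g * P * G)
T_d = ln(2) * 1840 / 186.36318 = 6.8436 yr

6.8436


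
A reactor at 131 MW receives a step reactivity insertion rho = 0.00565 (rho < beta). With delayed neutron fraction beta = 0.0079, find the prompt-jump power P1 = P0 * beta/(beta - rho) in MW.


P1/P0 = beta / (beta - rho)
P1/P0 = 0.0079 / (0.0079 - 0.00565) = 3.511111
P1 = 131 * 3.511111 = 459.96 MW

459.96


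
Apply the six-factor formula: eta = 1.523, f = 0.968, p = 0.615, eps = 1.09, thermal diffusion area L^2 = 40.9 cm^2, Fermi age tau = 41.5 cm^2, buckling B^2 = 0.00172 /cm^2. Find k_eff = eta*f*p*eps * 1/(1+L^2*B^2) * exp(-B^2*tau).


k_inf = eta*f*p*eps = 1.523*0.968*0.615*1.09 = 0.9882729
P_TNL = 1/(1 + L^2*B^2) = 1/(1 + 40.9*0.00172) = 0.9342756
P_FNL = exp(-B^2*tau) = exp(-0.00172*41.5) = 0.9311080
k_eff = k_inf * P_TNL * P_FNL = 0.9882729 * 0.9342756 * 0.9311080
k_eff = 0.85971

0.85971


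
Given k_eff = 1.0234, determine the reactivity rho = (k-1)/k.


rho = (k_eff - 1) / k_eff
rho = (1.0234 - 1) / 1.0234
rho = 0.022865

0.022865


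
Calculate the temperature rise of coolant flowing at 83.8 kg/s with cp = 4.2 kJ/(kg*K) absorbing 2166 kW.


dT = Q / (m_dot * cp)
dT = 2166 / (83.8 * 4.2)
dT = 6.1541 C

6.1541


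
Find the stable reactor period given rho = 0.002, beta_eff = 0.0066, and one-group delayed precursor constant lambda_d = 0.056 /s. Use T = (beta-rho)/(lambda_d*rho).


T = (beta - rho) / (lambda_d * rho)
T = (0.0066 - 0.002) / (0.056 * 0.002)
T = 41.071 s

41.071


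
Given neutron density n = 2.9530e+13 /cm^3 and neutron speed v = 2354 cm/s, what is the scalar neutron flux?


phi = n * v
phi = 2.9530e+13 * 2354
phi = 6.9514e+16 /cm^2/s

6.9514e+16


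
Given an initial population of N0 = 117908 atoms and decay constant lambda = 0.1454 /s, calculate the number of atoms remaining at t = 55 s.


N = N0 * exp(-lambda * t)
N = 117908 * exp(-0.1454 * 55)
N = 39.673

39.673


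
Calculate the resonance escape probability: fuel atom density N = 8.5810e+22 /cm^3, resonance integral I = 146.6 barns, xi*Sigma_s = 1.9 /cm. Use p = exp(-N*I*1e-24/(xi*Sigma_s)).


p = exp(-N * I * 1e-24 / (xi*Sigma_s))
p = exp(-8.5810e+22 * 146.6 * 1e-24 / 1.9)
p = 0.0013322

0.0013322


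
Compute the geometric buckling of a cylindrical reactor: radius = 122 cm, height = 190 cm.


B^2 = (2.405/R)^2 + (pi/H)^2
B^2 = (2.405/122)^2 + (pi/190)^2
B^2 = 6.6200e-04 /cm^2

6.6200e-04


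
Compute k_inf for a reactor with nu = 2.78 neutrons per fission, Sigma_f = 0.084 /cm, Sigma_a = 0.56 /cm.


k_inf = nu * Sigma_f / Sigma_a
k_inf = 2.78 * 0.084 / 0.56
k_inf = 0.41700

0.41700


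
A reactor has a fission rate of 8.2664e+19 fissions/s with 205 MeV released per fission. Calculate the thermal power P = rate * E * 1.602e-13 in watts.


P = fission_rate * E_MeV * 1.602e-13
P = 8.2664e+19 * 205 * 1.602e-13
P = 2.7148e+09 W

2.7148e+09


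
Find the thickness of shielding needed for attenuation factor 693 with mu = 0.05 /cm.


x = ln(factor) / mu
x = ln(693) / 0.05
x = 130.82 cm

130.82


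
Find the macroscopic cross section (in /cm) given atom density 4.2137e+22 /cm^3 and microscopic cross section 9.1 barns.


Sigma = N * sigma_barns * 1e-24
Sigma = 4.2137e+22 * 9.1 * 1e-24
Sigma = 0.38345 /cm

0.38345


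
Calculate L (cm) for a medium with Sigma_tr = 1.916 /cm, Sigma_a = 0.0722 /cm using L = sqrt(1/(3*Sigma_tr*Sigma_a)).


D = 1 / (3 * Sigma_tr) = 1 / (3 * 1.916) = 0.1739736 cm
L = sqrt(D / Sigma_a)
L = sqrt(0.1739736 / 0.0722)
L = 1.5523 cm

1.5523


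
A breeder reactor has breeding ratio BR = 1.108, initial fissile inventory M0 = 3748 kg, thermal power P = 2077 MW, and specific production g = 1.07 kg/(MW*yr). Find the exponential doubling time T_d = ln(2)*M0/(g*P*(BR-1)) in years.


Breeding gain G = BR - 1 = 1.108 - 1 = 0.108
Fissile production rate = g * P * G = 1.07 * 2077 * 0.108 = 240.01812 kg/yr
T_d = ln(2) * M0 / (g * P * G)
T_d = ln(2) * 3748 / 240.01812 = 10.824 yr

10.824


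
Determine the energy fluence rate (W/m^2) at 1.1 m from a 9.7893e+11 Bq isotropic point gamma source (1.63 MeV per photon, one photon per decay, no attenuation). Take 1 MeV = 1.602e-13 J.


psi = A * E * 1.602e-13 / (4*pi*r^2)
psi = 9.7893e+11 * 1.63 * 1.602e-13 / (4*pi*1.1^2)
psi = 0.016812 W/m^2

0.016812


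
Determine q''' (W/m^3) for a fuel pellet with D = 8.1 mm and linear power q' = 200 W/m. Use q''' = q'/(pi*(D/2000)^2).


r = D / 2 / 1000 = 8.1 / 2 / 1000 = 0.00405 m
q''' = q' / (pi * r^2)
q''' = 200 / (pi * 0.00405^2)
q''' = 3.8812e+06 W/m^3

3.8812e+06


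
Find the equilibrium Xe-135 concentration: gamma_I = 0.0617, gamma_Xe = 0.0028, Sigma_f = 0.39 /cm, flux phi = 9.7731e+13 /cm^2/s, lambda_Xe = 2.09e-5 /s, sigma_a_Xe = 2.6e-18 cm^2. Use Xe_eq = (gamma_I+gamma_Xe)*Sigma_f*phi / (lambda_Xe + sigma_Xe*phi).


Xe_eq = (gamma_I + gamma_Xe) * Sigma_f * phi / (lambda_Xe + sigma_Xe * phi)
Numerator = (0.0617 + 0.0028) * 0.39 * 9.7731e+13 = 2.458423e+12
Denominator = 2.09e-5 + 2.6e-18 * 9.7731e+13 = 2.750006e-04
Xe_eq = 2.458423e+12 / 2.750006e-04 = 8.9397e+15 /cm^3

8.9397e+15


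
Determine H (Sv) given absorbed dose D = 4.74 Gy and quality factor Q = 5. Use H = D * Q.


H = D * Q
H = 4.74 * 5
H = 23.700 Sv

23.700


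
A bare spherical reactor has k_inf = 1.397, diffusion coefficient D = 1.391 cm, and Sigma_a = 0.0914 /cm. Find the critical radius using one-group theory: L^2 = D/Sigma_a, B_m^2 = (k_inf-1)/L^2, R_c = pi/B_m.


L^2 = D / Sigma_a = 1.391 / 0.0914 = 15.21882 cm^2
B_m^2 = (k_inf - 1) / L^2 = (1.397 - 1) / 15.21882 = 0.02608612 /cm^2
For a bare sphere: B_g = pi/R, so R_c = pi / sqrt(B_m^2)
R_c = pi / sqrt(0.02608612) = 19.451 cm

19.451


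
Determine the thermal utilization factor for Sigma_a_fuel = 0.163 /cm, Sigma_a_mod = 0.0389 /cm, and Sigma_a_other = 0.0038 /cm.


f = Sigma_a_fuel / (Sigma_a_fuel + Sigma_a_mod + Sigma_a_other)
f = 0.163 / (0.163 + 0.0389 + 0.0038)
f = 0.79242

0.79242


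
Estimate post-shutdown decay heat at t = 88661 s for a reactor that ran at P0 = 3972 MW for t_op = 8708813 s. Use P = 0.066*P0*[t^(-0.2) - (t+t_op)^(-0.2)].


P/P0 = 0.066 * [t^(-0.2) - (t + t_op)^(-0.2)]
P/P0 = 0.066 * [88661^(-0.2) - (88661 + 8708813)^(-0.2)]
P/P0 = 0.066 * [0.1024362 - 0.04084401] = 0.004065085
P = 3972 * 0.004065085 = 16.147 MW

16.147


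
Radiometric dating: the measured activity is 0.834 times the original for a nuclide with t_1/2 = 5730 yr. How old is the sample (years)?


lambda = ln(2) / t_half = ln(2) / 5730 = 1.209681e-04 /yr
t = -ln(A/A0) / lambda
t = -ln(0.834) / 1.209681e-04
t = 1500.6 yr

1500.6


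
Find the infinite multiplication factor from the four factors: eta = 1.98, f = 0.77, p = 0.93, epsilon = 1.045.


k_inf = eta * f * p * epsilon
k_inf = 1.98 * 0.77 * 0.93 * 1.045
k_inf = 1.4817

1.4817


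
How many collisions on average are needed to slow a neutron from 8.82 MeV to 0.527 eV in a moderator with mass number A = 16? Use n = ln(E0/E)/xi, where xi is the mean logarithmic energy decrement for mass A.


xi = 1 + (A-1)^2/(2A)*ln((A-1)/(A+1)) = 0.1199467 (for A = 16)
n = ln(E0/E) / xi
n = ln(8.82e6 / 0.527) / 0.1199467
n = ln(1.673624e+07) / 0.1199467 = 138.67

138.67


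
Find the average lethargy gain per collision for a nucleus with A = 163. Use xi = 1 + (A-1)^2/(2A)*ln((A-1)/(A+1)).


xi = 1 + (A-1)^2/(2A) * ln((A-1)/(A+1))
xi = 1 + (163-1)^2/(2*163) * ln((163-1)/(163 +1))
xi = 0.012220

0.012220


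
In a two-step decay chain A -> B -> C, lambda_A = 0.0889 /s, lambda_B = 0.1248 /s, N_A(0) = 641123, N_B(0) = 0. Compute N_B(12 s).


N_B(t) = lambda_A * N_A0 / (lambda_B - lambda_A) * [exp(-lambda_A*t) - exp(-lambda_B*t)]
exp(-0.0889*12) = 0.3441079; exp(-0.1248*12) = 0.2236663
N_B = 0.0889 * 641123 / (0.1248 - 0.0889) * (0.3441079 - 0.2236663)
N_B = 191216

191216


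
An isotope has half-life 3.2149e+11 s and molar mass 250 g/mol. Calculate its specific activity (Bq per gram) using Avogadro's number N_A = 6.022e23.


lambda = ln(2) / t_half = ln(2) / 3.2149e+11 = 2.156046e-12 /s
SA = lambda * N_A / M
SA = 2.156046e-12 * 6.022e23 / 250
SA = 5.1935e+09 Bq/g

5.1935e+09


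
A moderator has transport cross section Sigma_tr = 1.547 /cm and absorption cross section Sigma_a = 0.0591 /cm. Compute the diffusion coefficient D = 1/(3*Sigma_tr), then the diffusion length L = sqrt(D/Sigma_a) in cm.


D = 1 / (3 * Sigma_tr) = 1 / (3 * 1.547) = 0.2154708 cm
L = sqrt(D / Sigma_a)
L = sqrt(0.2154708 / 0.0591)
L = 1.9094 cm

1.9094


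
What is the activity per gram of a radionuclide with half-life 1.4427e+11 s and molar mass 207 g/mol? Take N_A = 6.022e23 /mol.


lambda = ln(2) / t_half = ln(2) / 1.4427e+11 = 4.804514e-12 /s
SA = lambda * N_A / M
SA = 4.804514e-12 * 6.022e23 / 207
SA = 1.3977e+10 Bq/g

1.3977e+10


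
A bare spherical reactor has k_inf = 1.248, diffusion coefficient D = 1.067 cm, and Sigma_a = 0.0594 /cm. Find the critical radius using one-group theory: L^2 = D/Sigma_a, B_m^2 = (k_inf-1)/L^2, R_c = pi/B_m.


L^2 = D / Sigma_a = 1.067 / 0.0594 = 17.96296 cm^2
B_m^2 = (k_inf - 1) / L^2 = (1.248 - 1) / 17.96296 = 0.01380619 /cm^2
For a bare sphere: B_g = pi/R, so R_c = pi / sqrt(B_m^2)
R_c = pi / sqrt(0.01380619) = 26.737 cm

26.737


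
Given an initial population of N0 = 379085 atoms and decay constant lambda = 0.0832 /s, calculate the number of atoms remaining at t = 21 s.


N = N0 * exp(-lambda * t)
N = 379085 * exp(-0.0832 * 21)
N = 66060

66060


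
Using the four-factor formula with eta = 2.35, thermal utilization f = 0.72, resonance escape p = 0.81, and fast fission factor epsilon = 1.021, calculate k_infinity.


k_inf = eta * f * p * epsilon
k_inf = 2.35 * 0.72 * 0.81 * 1.021
k_inf = 1.3993

1.3993


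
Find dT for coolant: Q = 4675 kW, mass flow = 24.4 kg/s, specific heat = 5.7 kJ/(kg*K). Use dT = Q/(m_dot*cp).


dT = Q / (m_dot * cp)
dT = 4675 / (24.4 * 5.7)
dT = 33.614 C

33.614


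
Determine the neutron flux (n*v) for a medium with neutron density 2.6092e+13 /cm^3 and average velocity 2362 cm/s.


phi = n * v
phi = 2.6092e+13 * 2362
phi = 6.1629e+16 /cm^2/s

6.1629e+16


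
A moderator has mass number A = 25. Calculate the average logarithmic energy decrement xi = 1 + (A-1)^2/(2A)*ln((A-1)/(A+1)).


xi = 1 + (A-1)^2/(2A) * ln((A-1)/(A+1))
xi = 1 + (25-1)^2/(2*25) * ln((25-1)/(25 +1))
xi = 0.077908

0.077908


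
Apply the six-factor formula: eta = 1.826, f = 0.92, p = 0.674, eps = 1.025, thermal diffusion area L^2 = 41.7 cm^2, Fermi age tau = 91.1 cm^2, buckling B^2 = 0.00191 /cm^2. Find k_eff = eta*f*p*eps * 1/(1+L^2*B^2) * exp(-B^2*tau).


k_inf = eta*f*p*eps = 1.826*0.92*0.674*1.025 = 1.160573
P_TNL = 1/(1 + L^2*B^2) = 1/(1 + 41.7*0.00191) = 0.9262287
P_FNL = exp(-B^2*tau) = exp(-0.00191*91.1) = 0.8402961
k_eff = k_inf * P_TNL * P_FNL = 1.160573 * 0.9262287 * 0.8402961
k_eff = 0.90328

0.90328


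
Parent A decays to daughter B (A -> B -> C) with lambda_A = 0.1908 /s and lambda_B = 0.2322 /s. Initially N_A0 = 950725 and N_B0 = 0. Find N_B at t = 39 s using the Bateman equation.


N_B(t) = lambda_A * N_A0 / (lambda_B - lambda_A) * [exp(-lambda_A*t) - exp(-lambda_B*t)]
exp(-0.1908*39) = 5.865809e-04; exp(-0.2322*39) = 1.167121e-04
N_B = 0.1908 * 950725 / (0.2322 - 0.1908) * (5.865809e-04 - 1.167121e-04)
N_B = 2058.8

2058.8


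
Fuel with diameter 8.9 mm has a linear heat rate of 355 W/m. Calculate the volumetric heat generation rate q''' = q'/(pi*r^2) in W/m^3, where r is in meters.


r = D / 2 / 1000 = 8.9 / 2 / 1000 = 0.00445 m
q''' = q' / (pi * r^2)
q''' = 355 / (pi * 0.00445^2)
q''' = 5.7064e+06 W/m^3

5.7064e+06


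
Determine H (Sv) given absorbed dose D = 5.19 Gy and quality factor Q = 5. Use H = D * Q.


H = D * Q
H = 5.19 * 5
H = 25.950 Sv

25.950


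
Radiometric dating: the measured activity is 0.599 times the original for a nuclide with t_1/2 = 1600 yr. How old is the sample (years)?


lambda = ln(2) / t_half = ln(2) / 1600 = 4.332170e-04 /yr
t = -ln(A/A0) / lambda
t = -ln(0.599) / 4.332170e-04
t = 1183.0 yr

1183.0


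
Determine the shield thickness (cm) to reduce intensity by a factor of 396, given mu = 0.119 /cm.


x = ln(factor) / mu
x = ln(396) / 0.119
x = 50.264 cm

50.264


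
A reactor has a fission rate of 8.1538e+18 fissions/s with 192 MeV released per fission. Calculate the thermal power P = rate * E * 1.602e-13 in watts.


P = fission_rate * E_MeV * 1.602e-13
P = 8.1538e+18 * 192 * 1.602e-13
P = 2.5080e+08 W

2.5080e+08


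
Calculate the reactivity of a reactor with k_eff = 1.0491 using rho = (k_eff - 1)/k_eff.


rho = (k_eff - 1) / k_eff
rho = (1.0491 - 1) / 1.0491
rho = 0.046802

0.046802


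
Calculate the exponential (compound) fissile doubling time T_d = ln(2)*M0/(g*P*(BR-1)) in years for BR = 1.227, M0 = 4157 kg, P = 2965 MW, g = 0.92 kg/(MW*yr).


Breeding gain G = BR - 1 = 1.227 - 1 = 0.227
Fissile production rate = g * P * G = 0.92 * 2965 * 0.227 = 619.2106 kg/yr
T_d = ln(2) * M0 / (g * P * G)
T_d = ln(2) * 4157 / 619.2106 = 4.6534 yr

4.6534


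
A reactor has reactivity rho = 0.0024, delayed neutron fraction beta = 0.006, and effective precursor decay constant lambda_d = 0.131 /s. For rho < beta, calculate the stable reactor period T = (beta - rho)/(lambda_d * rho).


T = (beta - rho) / (lambda_d * rho)
T = (0.006 - 0.0024) / (0.131 * 0.0024)
T = 11.450 s

11.450


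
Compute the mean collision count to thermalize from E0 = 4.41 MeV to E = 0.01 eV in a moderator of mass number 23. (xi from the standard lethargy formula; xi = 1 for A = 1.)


xi = 1 + (A-1)^2/(2A)*ln((A-1)/(A+1)) = 0.08448899 (for A = 23)
n = ln(E0/E) / xi
n = ln(4.41e6 / 0.01) / 0.08448899
n = ln(4.410000e+08) / 0.08448899 = 235.59

235.59


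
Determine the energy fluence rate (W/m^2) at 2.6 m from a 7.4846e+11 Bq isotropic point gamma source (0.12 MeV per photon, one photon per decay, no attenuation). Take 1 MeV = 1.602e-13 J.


psi = A * E * 1.602e-13 / (4*pi*r^2)
psi = 7.4846e+11 * 0.12 * 1.602e-13 / (4*pi*2.6^2)
psi = 1.6938e-04 W/m^2

1.6938e-04


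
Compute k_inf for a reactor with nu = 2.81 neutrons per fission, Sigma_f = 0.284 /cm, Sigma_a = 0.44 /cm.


k_inf = nu * Sigma_f / Sigma_a
k_inf = 2.81 * 0.284 / 0.44
k_inf = 1.8137

1.8137


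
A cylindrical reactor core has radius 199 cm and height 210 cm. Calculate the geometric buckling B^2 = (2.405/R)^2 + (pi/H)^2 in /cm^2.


B^2 = (2.405/R)^2 + (pi/H)^2
B^2 = (2.405/199)^2 + (pi/210)^2
B^2 = 3.6986e-04 /cm^2

3.6986e-04


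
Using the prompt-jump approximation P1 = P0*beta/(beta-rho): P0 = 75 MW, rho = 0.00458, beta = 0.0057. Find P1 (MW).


P1/P0 = beta / (beta - rho)
P1/P0 = 0.0057 / (0.0057 - 0.00458) = 5.089286
P1 = 75 * 5.089286 = 381.70 MW

381.70


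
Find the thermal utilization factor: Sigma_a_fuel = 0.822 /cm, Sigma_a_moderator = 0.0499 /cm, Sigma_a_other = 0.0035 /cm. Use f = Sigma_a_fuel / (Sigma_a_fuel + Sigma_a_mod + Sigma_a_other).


f = Sigma_a_fuel / (Sigma_a_fuel + Sigma_a_mod + Sigma_a_other)
f = 0.822 / (0.822 + 0.0499 + 0.0035)
f = 0.93900

0.93900


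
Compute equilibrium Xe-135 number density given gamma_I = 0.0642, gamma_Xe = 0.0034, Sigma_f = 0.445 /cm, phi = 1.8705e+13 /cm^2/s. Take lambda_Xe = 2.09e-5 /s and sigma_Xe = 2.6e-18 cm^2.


Xe_eq = (gamma_I + gamma_Xe) * Sigma_f * phi / (lambda_Xe + sigma_Xe * phi)
Numerator = (0.0642 + 0.0034) * 0.445 * 1.8705e+13 = 5.626838e+11
Denominator = 2.09e-5 + 2.6e-18 * 1.8705e+13 = 6.953300e-05
Xe_eq = 5.626838e+11 / 6.953300e-05 = 8.0923e+15 /cm^3

8.0923e+15


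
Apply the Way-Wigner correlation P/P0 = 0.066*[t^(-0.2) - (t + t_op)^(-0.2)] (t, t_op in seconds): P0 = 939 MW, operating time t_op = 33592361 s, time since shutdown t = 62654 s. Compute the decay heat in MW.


P/P0 = 0.066 * [t^(-0.2) - (t + t_op)^(-0.2)]
P/P0 = 0.066 * [62654^(-0.2) - (62654 + 33592361)^(-0.2)]
P/P0 = 0.066 * [0.1098020 - 0.03123130] = 0.005185666
P = 939 * 0.005185666 = 4.8693 MW

4.8693


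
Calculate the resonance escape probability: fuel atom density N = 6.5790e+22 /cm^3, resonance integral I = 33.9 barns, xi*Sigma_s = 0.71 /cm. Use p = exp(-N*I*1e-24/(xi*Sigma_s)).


p = exp(-N * I * 1e-24 / (xi*Sigma_s))
p = exp(-6.5790e+22 * 33.9 * 1e-24 / 0.71)
p = 0.043229

0.043229


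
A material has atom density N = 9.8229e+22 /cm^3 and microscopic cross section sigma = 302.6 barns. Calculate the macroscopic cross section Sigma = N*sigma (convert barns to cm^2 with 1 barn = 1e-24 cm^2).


Sigma = N * sigma_barns * 1e-24
Sigma = 9.8229e+22 * 302.6 * 1e-24
Sigma = 29.724 /cm

29.724


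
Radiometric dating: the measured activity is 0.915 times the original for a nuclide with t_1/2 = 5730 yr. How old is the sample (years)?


lambda = ln(2) / t_half = ln(2) / 5730 = 1.209681e-04 /yr
t = -ln(A/A0) / lambda
t = -ln(0.915) / 1.209681e-04
t = 734.34 yr

734.34


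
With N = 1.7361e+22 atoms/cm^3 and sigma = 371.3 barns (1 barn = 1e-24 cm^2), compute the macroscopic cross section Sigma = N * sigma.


Sigma = N * sigma_barns * 1e-24
Sigma = 1.7361e+22 * 371.3 * 1e-24
Sigma = 6.4461 /cm

6.4461


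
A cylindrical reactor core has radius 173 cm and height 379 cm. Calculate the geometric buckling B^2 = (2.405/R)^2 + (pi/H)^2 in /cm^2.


B^2 = (2.405/R)^2 + (pi/H)^2
B^2 = (2.405/173)^2 + (pi/379)^2
B^2 = 2.6197e-04 /cm^2

2.6197e-04


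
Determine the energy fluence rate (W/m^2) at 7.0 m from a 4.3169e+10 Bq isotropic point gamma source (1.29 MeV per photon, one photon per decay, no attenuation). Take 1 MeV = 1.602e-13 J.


psi = A * E * 1.602e-13 / (4*pi*r^2)
psi = 4.3169e+10 * 1.29 * 1.602e-13 / (4*pi*7.0^2)
psi = 1.4488e-05 W/m^2

1.4488e-05


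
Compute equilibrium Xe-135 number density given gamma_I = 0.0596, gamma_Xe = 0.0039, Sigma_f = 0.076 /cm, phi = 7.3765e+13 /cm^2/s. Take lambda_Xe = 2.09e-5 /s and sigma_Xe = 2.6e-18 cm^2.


Xe_eq = (gamma_I + gamma_Xe) * Sigma_f * phi / (lambda_Xe + sigma_Xe * phi)
Numerator = (0.0596 + 0.0039) * 0.076 * 7.3765e+13 = 3.559899e+11
Denominator = 2.09e-5 + 2.6e-18 * 7.3765e+13 = 2.126890e-04
Xe_eq = 3.559899e+11 / 2.126890e-04 = 1.6738e+15 /cm^3

1.6738e+15


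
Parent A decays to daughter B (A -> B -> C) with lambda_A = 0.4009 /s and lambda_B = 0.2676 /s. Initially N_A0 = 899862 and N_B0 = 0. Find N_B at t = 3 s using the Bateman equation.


N_B(t) = lambda_A * N_A0 / (lambda_B - lambda_A) * [exp(-lambda_A*t) - exp(-lambda_B*t)]
exp(-0.4009*3) = 0.3003821; exp(-0.2676*3) = 0.4480726
N_B = 0.4009 * 899862 / (0.2676 - 0.4009) * (0.3003821 - 0.4480726)
N_B = 399700

399700


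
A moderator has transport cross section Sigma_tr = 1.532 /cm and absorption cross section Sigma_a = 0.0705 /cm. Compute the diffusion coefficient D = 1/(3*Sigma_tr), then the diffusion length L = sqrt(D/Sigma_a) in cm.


D = 1 / (3 * Sigma_tr) = 1 / (3 * 1.532) = 0.2175805 cm
L = sqrt(D / Sigma_a)
L = sqrt(0.2175805 / 0.0705)
L = 1.7568 cm

1.7568


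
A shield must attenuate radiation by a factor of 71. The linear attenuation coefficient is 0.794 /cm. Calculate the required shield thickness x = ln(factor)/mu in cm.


x = ln(factor) / mu
x = ln(71) / 0.794
x = 5.3686 cm

5.3686


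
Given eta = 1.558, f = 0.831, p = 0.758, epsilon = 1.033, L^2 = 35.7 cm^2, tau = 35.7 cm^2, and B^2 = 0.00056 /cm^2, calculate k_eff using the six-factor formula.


k_inf = eta*f*p*eps = 1.558*0.831*0.758*1.033 = 1.013767
P_TNL = 1/(1 + L^2*B^2) = 1/(1 + 35.7*0.00056) = 0.9803998
P_FNL = exp(-B^2*tau) = exp(-0.00056*35.7) = 0.9802065
k_eff = k_inf * P_TNL * P_FNL = 1.013767 * 0.9803998 * 0.9802065
k_eff = 0.97422

0.97422


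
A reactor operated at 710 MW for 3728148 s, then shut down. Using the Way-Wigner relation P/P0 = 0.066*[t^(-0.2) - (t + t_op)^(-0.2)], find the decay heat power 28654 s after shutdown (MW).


P/P0 = 0.066 * [t^(-0.2) - (t + t_op)^(-0.2)]
P/P0 = 0.066 * [28654^(-0.2) - (28654 + 3728148)^(-0.2)]
P/P0 = 0.066 * [0.1283994 - 0.04842129] = 0.005278555
P = 710 * 0.005278555 = 3.7478 MW

3.7478


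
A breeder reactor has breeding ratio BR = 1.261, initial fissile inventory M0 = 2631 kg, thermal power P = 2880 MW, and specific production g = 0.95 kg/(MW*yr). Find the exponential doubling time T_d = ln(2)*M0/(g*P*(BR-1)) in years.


Breeding gain G = BR - 1 = 1.261 - 1 = 0.261
Fissile production rate = g * P * G = 0.95 * 2880 * 0.261 = 714.096 kg/yr
T_d = ln(2) * M0 / (g * P * G)
T_d = ln(2) * 2631 / 714.096 = 2.5538 yr

2.5538


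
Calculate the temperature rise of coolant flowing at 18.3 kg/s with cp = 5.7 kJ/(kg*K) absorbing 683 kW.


dT = Q / (m_dot * cp)
dT = 683 / (18.3 * 5.7)
dT = 6.5478 C

6.5478


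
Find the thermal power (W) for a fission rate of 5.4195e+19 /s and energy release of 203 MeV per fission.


P = fission_rate * E_MeV * 1.602e-13
P = 5.4195e+19 * 203 * 1.602e-13
P = 1.7625e+09 W

1.7625e+09


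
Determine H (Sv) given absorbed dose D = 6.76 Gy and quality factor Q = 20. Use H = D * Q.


H = D * Q
H = 6.76 * 20
H = 135.20 Sv

135.20


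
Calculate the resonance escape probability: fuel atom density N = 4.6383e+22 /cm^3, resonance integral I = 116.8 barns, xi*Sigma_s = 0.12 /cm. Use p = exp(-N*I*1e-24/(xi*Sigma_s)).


p = exp(-N * I * 1e-24 / (xi*Sigma_s))
p = exp(-4.6383e+22 * 116.8 * 1e-24 / 0.12)
p = 2.4734e-20

2.4734e-20


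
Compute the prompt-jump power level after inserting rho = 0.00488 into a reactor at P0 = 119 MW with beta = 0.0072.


P1/P0 = beta / (beta - rho)
P1/P0 = 0.0072 / (0.0072 - 0.00488) = 3.103448
P1 = 119 * 3.103448 = 369.31 MW

369.31


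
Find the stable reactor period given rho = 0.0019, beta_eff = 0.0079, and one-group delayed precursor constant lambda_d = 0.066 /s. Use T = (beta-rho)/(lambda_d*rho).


T = (beta - rho) / (lambda_d * rho)
T = (0.0079 - 0.0019) / (0.066 * 0.0019)
T = 47.847 s

47.847


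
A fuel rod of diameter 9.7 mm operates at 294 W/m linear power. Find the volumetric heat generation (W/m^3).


r = D / 2 / 1000 = 9.7 / 2 / 1000 = 0.00485 m
q''' = q' / (pi * r^2)
q''' = 294 / (pi * 0.00485^2)
q''' = 3.9785e+06 W/m^3

3.9785e+06


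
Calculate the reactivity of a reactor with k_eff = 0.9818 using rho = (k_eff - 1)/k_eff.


rho = (k_eff - 1) / k_eff
rho = (0.9818 - 1) / 0.9818
rho = -0.018537

-0.018537


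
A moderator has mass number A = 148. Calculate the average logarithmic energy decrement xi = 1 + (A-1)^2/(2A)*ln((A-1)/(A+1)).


xi = 1 + (A-1)^2/(2A) * ln((A-1)/(A+1))
xi = 1 + (148-1)^2/(2*148) * ln((148-1)/(148 +1))
xi = 0.013453

0.013453


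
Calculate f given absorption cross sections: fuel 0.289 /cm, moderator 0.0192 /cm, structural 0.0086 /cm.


f = Sigma_a_fuel / (Sigma_a_fuel + Sigma_a_mod + Sigma_a_other)
f = 0.289 / (0.289 + 0.0192 + 0.0086)
f = 0.91225

0.91225


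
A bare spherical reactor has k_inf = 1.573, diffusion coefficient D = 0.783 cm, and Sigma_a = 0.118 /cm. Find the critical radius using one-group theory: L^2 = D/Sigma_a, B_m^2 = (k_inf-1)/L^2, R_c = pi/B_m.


L^2 = D / Sigma_a = 0.783 / 0.118 = 6.635593 cm^2
B_m^2 = (k_inf - 1) / L^2 = (1.573 - 1) / 6.635593 = 0.08635249 /cm^2
For a bare sphere: B_g = pi/R, so R_c = pi / sqrt(B_m^2)
R_c = pi / sqrt(0.08635249) = 10.691 cm

10.691


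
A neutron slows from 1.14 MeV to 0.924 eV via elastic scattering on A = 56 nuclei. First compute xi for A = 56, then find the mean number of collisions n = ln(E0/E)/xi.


xi = 1 + (A-1)^2/(2A)*ln((A-1)/(A+1)) = 0.03529286 (for A = 56)
n = ln(E0/E) / xi
n = ln(1.14e6 / 0.924) / 0.03529286
n = ln(1.233766e+06) / 0.03529286 = 397.41

397.41


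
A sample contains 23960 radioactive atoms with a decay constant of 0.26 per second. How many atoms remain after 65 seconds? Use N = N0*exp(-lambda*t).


N = N0 * exp(-lambda * t)
N = 23960 * exp(-0.26 * 65)
N = 0.0010963

0.0010963


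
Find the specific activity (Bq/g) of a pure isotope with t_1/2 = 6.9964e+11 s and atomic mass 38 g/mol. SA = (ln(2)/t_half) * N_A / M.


lambda = ln(2) / t_half = ln(2) / 6.9964e+11 = 9.907198e-13 /s
SA = lambda * N_A / M
SA = 9.907198e-13 * 6.022e23 / 38
SA = 1.5700e+10 Bq/g

1.5700e+10


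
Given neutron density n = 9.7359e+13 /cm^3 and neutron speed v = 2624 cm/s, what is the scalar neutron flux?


phi = n * v
phi = 9.7359e+13 * 2624
phi = 2.5547e+17 /cm^2/s

2.5547e+17


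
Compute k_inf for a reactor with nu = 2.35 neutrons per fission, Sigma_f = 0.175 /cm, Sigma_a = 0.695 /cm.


k_inf = nu * Sigma_f / Sigma_a
k_inf = 2.35 * 0.175 / 0.695
k_inf = 0.59173

0.59173


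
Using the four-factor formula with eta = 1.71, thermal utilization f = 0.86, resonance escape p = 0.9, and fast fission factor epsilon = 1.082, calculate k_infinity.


k_inf = eta * f * p * epsilon
k_inf = 1.71 * 0.86 * 0.9 * 1.082
k_inf = 1.4321

1.4321


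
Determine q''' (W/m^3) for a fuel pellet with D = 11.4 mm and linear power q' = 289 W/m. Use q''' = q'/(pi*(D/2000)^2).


r = D / 2 / 1000 = 11.4 / 2 / 1000 = 0.0057 m
q''' = q' / (pi * r^2)
q''' = 289 / (pi * 0.0057^2)
q''' = 2.8314e+06 W/m^3

2.8314e+06


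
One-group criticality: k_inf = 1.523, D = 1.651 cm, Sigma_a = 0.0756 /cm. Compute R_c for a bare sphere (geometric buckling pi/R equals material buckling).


L^2 = D / Sigma_a = 1.651 / 0.0756 = 21.83862 cm^2
B_m^2 = (k_inf - 1) / L^2 = (1.523 - 1) / 21.83862 = 0.02394840 /cm^2
For a bare sphere: B_g = pi/R, so R_c = pi / sqrt(B_m^2)
R_c = pi / sqrt(0.02394840) = 20.301 cm

20.301


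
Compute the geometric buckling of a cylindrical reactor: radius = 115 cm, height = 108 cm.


B^2 = (2.405/R)^2 + (pi/H)^2
B^2 = (2.405/115)^2 + (pi/108)^2
B^2 = 0.0012835 /cm^2

0.0012835


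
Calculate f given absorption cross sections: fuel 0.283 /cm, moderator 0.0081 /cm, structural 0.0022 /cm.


f = Sigma_a_fuel / (Sigma_a_fuel + Sigma_a_mod + Sigma_a_other)
f = 0.283 / (0.283 + 0.0081 + 0.0022)
f = 0.96488

0.96488


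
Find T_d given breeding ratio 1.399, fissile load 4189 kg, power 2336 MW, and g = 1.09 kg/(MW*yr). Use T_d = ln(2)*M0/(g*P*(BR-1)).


Breeding gain G = BR - 1 = 1.399 - 1 = 0.399
Fissile production rate = g * P * G = 1.09 * 2336 * 0.399 = 1015.94976 kg/yr
T_d = ln(2) * M0 / (g * P * G)
T_d = ln(2) * 4189 / 1015.94976 = 2.8580 yr

2.8580


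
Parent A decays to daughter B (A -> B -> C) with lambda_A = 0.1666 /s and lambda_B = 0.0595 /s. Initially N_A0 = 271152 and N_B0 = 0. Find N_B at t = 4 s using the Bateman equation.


N_B(t) = lambda_A * N_A0 / (lambda_B - lambda_A) * [exp(-lambda_A*t) - exp(-lambda_B*t)]
exp(-0.1666*4) = 0.5135540; exp(-0.0595*4) = 0.7882027
N_B = 0.1666 * 271152 / (0.0595 - 0.1666) * (0.5135540 - 0.7882027)
N_B = 115845

115845


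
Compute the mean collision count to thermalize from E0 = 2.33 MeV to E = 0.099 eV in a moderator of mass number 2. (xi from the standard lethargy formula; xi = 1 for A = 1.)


xi = 1 + (A-1)^2/(2A)*ln((A-1)/(A+1)) = 0.7253469 (for A = 2)
n = ln(E0/E) / xi
n = ln(2.33e6 / 0.099) / 0.7253469
n = ln(2.353535e+07) / 0.7253469 = 23.401

23.401


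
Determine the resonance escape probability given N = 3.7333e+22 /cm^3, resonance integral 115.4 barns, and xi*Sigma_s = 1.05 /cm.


p = exp(-N * I * 1e-24 / (xi*Sigma_s))
p = exp(-3.7333e+22 * 115.4 * 1e-24 / 1.05)
p = 0.016522

0.016522


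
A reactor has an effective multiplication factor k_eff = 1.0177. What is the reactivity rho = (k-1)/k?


rho = (k_eff - 1) / k_eff
rho = (1.0177 - 1) / 1.0177
rho = 0.017392

0.017392


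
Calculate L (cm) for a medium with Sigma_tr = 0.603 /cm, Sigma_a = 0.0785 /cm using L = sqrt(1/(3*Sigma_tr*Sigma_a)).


D = 1 / (3 * Sigma_tr) = 1 / (3 * 0.603) = 0.5527916 cm
L = sqrt(D / Sigma_a)
L = sqrt(0.5527916 / 0.0785)
L = 2.6537 cm

2.6537


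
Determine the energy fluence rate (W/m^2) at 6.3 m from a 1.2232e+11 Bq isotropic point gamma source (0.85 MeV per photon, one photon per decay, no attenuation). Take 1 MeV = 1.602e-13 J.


psi = A * E * 1.602e-13 / (4*pi*r^2)
psi = 1.2232e+11 * 0.85 * 1.602e-13 / (4*pi*6.3^2)
psi = 3.3395e-05 W/m^2

3.3395e-05


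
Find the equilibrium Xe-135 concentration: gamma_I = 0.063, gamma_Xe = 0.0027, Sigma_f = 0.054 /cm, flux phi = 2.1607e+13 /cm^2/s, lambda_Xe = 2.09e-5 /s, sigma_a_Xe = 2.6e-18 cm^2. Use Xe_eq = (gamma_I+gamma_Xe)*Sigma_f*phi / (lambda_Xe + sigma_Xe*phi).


Xe_eq = (gamma_I + gamma_Xe) * Sigma_f * phi / (lambda_Xe + sigma_Xe * phi)
Numerator = (0.063 + 0.0027) * 0.054 * 2.1607e+13 = 7.665731e+10
Denominator = 2.09e-5 + 2.6e-18 * 2.1607e+13 = 7.707820e-05
Xe_eq = 7.665731e+10 / 7.707820e-05 = 9.9454e+14 /cm^3

9.9454e+14


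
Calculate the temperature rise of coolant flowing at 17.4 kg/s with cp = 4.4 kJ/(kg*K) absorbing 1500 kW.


dT = Q / (m_dot * cp)
dT = 1500 / (17.4 * 4.4)
dT = 19.592 C

19.592


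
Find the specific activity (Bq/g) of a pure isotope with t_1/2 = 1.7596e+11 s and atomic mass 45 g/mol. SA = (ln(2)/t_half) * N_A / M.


lambda = ln(2) / t_half = ln(2) / 1.7596e+11 = 3.939232e-12 /s
SA = lambda * N_A / M
SA = 3.939232e-12 * 6.022e23 / 45
SA = 5.2716e+10 Bq/g

5.2716e+10


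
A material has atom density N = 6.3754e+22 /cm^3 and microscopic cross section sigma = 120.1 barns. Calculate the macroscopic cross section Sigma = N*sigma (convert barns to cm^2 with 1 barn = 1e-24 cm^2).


Sigma = N * sigma_barns * 1e-24
Sigma = 6.3754e+22 * 120.1 * 1e-24
Sigma = 7.6569 /cm

7.6569


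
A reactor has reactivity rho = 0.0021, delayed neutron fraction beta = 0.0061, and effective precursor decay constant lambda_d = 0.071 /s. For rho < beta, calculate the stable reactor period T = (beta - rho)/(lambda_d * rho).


T = (beta - rho) / (lambda_d * rho)
T = (0.0061 - 0.0021) / (0.071 * 0.0021)
T = 26.828 s

26.828


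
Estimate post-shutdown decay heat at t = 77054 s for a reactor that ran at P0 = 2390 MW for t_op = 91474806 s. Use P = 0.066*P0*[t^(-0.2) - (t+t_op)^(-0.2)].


P/P0 = 0.066 * [t^(-0.2) - (t + t_op)^(-0.2)]
P/P0 = 0.066 * [77054^(-0.2) - (77054 + 91474806)^(-0.2)]
P/P0 = 0.066 * [0.1053516 - 0.02556622] = 0.005265835
P = 2390 * 0.005265835 = 12.585 MW

12.585


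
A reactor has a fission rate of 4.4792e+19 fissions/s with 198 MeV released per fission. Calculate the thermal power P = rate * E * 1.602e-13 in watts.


P = fission_rate * E_MeV * 1.602e-13
P = 4.4792e+19 * 198 * 1.602e-13
P = 1.4208e+09 W

1.4208e+09


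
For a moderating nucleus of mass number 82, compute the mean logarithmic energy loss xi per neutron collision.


xi = 1 + (A-1)^2/(2A) * ln((A-1)/(A+1))
xi = 1 + (82-1)^2/(2*82) * ln((82-1)/(82 +1))
xi = 0.024193

0.024193


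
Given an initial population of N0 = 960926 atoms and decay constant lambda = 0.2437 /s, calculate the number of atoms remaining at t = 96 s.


N = N0 * exp(-lambda * t)
N = 960926 * exp(-0.2437 * 96)
N = 6.6418e-05

6.6418e-05
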